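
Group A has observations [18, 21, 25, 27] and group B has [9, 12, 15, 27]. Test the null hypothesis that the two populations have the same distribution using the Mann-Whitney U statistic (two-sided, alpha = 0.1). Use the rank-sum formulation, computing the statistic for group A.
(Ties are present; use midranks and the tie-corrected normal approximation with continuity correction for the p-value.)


Step 1: Combine and sort all 8 observations; assign midranks.
sorted (value, group): (9,Y), (12,Y), (15,Y), (18,X), (21,X), (25,X), (27,X), (27,Y)
ranks: 9->1, 12->2, 15->3, 18->4, 21->5, 25->6, 27->7.5, 27->7.5
Step 2: Rank sum for X: R1 = 4 + 5 + 6 + 7.5 = 22.5.
Step 3: U_X = R1 - n1(n1+1)/2 = 22.5 - 4*5/2 = 22.5 - 10 = 12.5.
       U_Y = n1*n2 - U_X = 16 - 12.5 = 3.5.
Step 4: Ties are present, so use the tie-corrected normal approximation (with continuity correction) for the p-value.
Step 5: p-value = 0.245383; compare to alpha = 0.1. fail to reject H0.

U_X = 12.5, p = 0.245383, fail to reject H0 at alpha = 0.1.


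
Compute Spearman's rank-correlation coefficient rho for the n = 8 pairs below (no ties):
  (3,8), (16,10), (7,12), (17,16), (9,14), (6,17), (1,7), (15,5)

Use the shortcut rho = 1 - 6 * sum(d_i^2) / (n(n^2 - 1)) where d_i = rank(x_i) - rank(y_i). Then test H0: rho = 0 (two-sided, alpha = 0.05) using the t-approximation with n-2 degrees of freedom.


Step 1: Rank x and y separately (midranks; no ties here).
rank(x): 3->2, 16->7, 7->4, 17->8, 9->5, 6->3, 1->1, 15->6
rank(y): 8->3, 10->4, 12->5, 16->7, 14->6, 17->8, 7->2, 5->1
Step 2: d_i = R_x(i) - R_y(i); compute d_i^2.
  (2-3)^2=1, (7-4)^2=9, (4-5)^2=1, (8-7)^2=1, (5-6)^2=1, (3-8)^2=25, (1-2)^2=1, (6-1)^2=25
sum(d^2) = 64.
Step 3: rho = 1 - 6*64 / (8*(8^2 - 1)) = 1 - 384/504 = 0.238095.
Step 4: Under H0, t = rho * sqrt((n-2)/(1-rho^2)) = 0.6005 ~ t(6).
Step 5: Two-sided p-value from the t-distribution with 6 df = 0.570156.
Step 6: alpha = 0.05. fail to reject H0.

rho = 0.2381, p = 0.570156, fail to reject H0 at alpha = 0.05.


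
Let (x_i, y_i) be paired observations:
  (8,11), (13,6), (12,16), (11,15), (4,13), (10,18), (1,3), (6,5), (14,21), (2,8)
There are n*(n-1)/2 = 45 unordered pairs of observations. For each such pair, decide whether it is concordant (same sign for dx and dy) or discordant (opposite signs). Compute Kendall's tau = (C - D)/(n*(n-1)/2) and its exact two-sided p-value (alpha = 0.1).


Step 1: Enumerate the 45 unordered pairs (i,j) with i<j and classify each by sign(x_j-x_i) * sign(y_j-y_i).
  (1,2):dx=+5,dy=-5->D; (1,3):dx=+4,dy=+5->C; (1,4):dx=+3,dy=+4->C; (1,5):dx=-4,dy=+2->D
  (1,6):dx=+2,dy=+7->C; (1,7):dx=-7,dy=-8->C; (1,8):dx=-2,dy=-6->C; (1,9):dx=+6,dy=+10->C
  (1,10):dx=-6,dy=-3->C; (2,3):dx=-1,dy=+10->D; (2,4):dx=-2,dy=+9->D; (2,5):dx=-9,dy=+7->D
  (2,6):dx=-3,dy=+12->D; (2,7):dx=-12,dy=-3->C; (2,8):dx=-7,dy=-1->C; (2,9):dx=+1,dy=+15->C
  (2,10):dx=-11,dy=+2->D; (3,4):dx=-1,dy=-1->C; (3,5):dx=-8,dy=-3->C; (3,6):dx=-2,dy=+2->D
  (3,7):dx=-11,dy=-13->C; (3,8):dx=-6,dy=-11->C; (3,9):dx=+2,dy=+5->C; (3,10):dx=-10,dy=-8->C
  (4,5):dx=-7,dy=-2->C; (4,6):dx=-1,dy=+3->D; (4,7):dx=-10,dy=-12->C; (4,8):dx=-5,dy=-10->C
  (4,9):dx=+3,dy=+6->C; (4,10):dx=-9,dy=-7->C; (5,6):dx=+6,dy=+5->C; (5,7):dx=-3,dy=-10->C
  (5,8):dx=+2,dy=-8->D; (5,9):dx=+10,dy=+8->C; (5,10):dx=-2,dy=-5->C; (6,7):dx=-9,dy=-15->C
  (6,8):dx=-4,dy=-13->C; (6,9):dx=+4,dy=+3->C; (6,10):dx=-8,dy=-10->C; (7,8):dx=+5,dy=+2->C
  (7,9):dx=+13,dy=+18->C; (7,10):dx=+1,dy=+5->C; (8,9):dx=+8,dy=+16->C; (8,10):dx=-4,dy=+3->D
  (9,10):dx=-12,dy=-13->C
Step 2: C = 34, D = 11, total pairs = 45.
Step 3: tau = (C - D)/(n(n-1)/2) = (34 - 11)/45 = 0.511111.
Step 4: Exact two-sided p-value (enumerate n! = 3628800 permutations of y under H0): p = 0.046623.
Step 5: alpha = 0.1. reject H0.

tau_b = 0.5111 (C=34, D=11), p = 0.046623, reject H0.


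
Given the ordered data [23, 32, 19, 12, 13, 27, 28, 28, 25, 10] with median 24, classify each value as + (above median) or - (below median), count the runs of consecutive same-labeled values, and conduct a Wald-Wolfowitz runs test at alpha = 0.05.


Step 1: Compute median = 24; label A = above, B = below.
Labels in order: BABBBAAAAB  (n_A = 5, n_B = 5)
Step 2: Count runs R = 5.
Step 3: Under H0 (random ordering), E[R] = 2*n_A*n_B/(n_A+n_B) + 1 = 2*5*5/10 + 1 = 6.0000.
        Var[R] = 2*n_A*n_B*(2*n_A*n_B - n_A - n_B) / ((n_A+n_B)^2 * (n_A+n_B-1)) = 2000/900 = 2.2222.
        SD[R] = 1.4907.
Step 4: Continuity-corrected z = (R + 0.5 - E[R]) / SD[R] = (5 + 0.5 - 6.0000) / 1.4907 = -0.3354.
Step 5: Two-sided p-value via normal approximation = 2*(1 - Phi(|z|)) = 0.737316.
Step 6: alpha = 0.05. fail to reject H0.

R = 5, z = -0.3354, p = 0.737316, fail to reject H0.


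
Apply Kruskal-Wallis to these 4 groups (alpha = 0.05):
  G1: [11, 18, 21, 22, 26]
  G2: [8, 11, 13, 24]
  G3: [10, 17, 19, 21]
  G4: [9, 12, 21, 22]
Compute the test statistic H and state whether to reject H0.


Step 1: Combine all N = 17 observations and assign midranks.
sorted (value, group, rank): (8,G2,1), (9,G4,2), (10,G3,3), (11,G1,4.5), (11,G2,4.5), (12,G4,6), (13,G2,7), (17,G3,8), (18,G1,9), (19,G3,10), (21,G1,12), (21,G3,12), (21,G4,12), (22,G1,14.5), (22,G4,14.5), (24,G2,16), (26,G1,17)
Step 2: Sum ranks within each group.
R_1 = 57 (n_1 = 5)
R_2 = 28.5 (n_2 = 4)
R_3 = 33 (n_3 = 4)
R_4 = 34.5 (n_4 = 4)
Step 3: H = 12/(N(N+1)) * sum(R_i^2/n_i) - 3(N+1)
     = 12/(17*18) * (57^2/5 + 28.5^2/4 + 33^2/4 + 34.5^2/4) - 3*18
     = 0.039216 * 1422.67 - 54
     = 1.791176.
Step 4: Ties present; correction factor C = 1 - 36/(17^3 - 17) = 0.992647. Corrected H = 1.791176 / 0.992647 = 1.804444.
Step 5: Under H0, H ~ chi^2(3); p-value = 0.613968.
Step 6: alpha = 0.05. fail to reject H0.

H = 1.8044, df = 3, p = 0.613968, fail to reject H0.


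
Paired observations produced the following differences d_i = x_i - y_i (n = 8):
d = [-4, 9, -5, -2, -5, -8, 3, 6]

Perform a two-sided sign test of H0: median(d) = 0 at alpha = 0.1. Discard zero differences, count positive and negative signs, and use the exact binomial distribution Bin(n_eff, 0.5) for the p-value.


Step 1: Discard zero differences. Original n = 8; n_eff = number of nonzero differences = 8.
Nonzero differences (with sign): -4, +9, -5, -2, -5, -8, +3, +6
Step 2: Count signs: positive = 3, negative = 5.
Step 3: Under H0: P(positive) = 0.5, so the number of positives S ~ Bin(8, 0.5).
Step 4: Two-sided exact p-value = sum of Bin(8,0.5) probabilities at or below the observed probability = 0.726562.
Step 5: alpha = 0.1. fail to reject H0.

n_eff = 8, pos = 3, neg = 5, p = 0.726562, fail to reject H0.


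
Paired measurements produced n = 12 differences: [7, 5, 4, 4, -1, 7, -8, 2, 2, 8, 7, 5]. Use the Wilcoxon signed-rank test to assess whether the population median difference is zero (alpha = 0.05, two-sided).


Step 1: Drop any zero differences (none here) and take |d_i|.
|d| = [7, 5, 4, 4, 1, 7, 8, 2, 2, 8, 7, 5]
Step 2: Midrank |d_i| (ties get averaged ranks).
ranks: |7|->9, |5|->6.5, |4|->4.5, |4|->4.5, |1|->1, |7|->9, |8|->11.5, |2|->2.5, |2|->2.5, |8|->11.5, |7|->9, |5|->6.5
Step 3: Attach original signs; sum ranks with positive sign and with negative sign.
W+ = 9 + 6.5 + 4.5 + 4.5 + 9 + 2.5 + 2.5 + 11.5 + 9 + 6.5 = 65.5
W- = 1 + 11.5 = 12.5
(Check: W+ + W- = 78 should equal n(n+1)/2 = 78.)
Step 4: Test statistic W = min(W+, W-) = 12.5.
Step 5: Ties in |d|, so use the tie-corrected normal approximation.
        E[W] = n(n+1)/4 = 12*13/4 = 39.
        Tie groups: |d|=2 (t=2), |d|=4 (t=2), |d|=5 (t=2), |d|=7 (t=3), |d|=8 (t=2); sum(t^3 - t) = 48.
        Var[W] = n(n+1)(2n+1)/24 - sum(t^3-t)/48 = 3900/24 - 48/48 = 161.5.
        z = (W - E[W]) / sqrt(Var[W]) = (12.5 - 39) / 12.7083 = -2.0853.
        Two-sided p = 2*Phi(z) = 0.037046.
Step 6: alpha = 0.05. reject H0.

W+ = 65.5, W- = 12.5, W = min = 12.5, p = 0.037046, reject H0.


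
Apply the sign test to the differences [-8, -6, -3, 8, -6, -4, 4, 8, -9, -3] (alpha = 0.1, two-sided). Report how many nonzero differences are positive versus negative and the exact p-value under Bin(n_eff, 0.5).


Step 1: Discard zero differences. Original n = 10; n_eff = number of nonzero differences = 10.
Nonzero differences (with sign): -8, -6, -3, +8, -6, -4, +4, +8, -9, -3
Step 2: Count signs: positive = 3, negative = 7.
Step 3: Under H0: P(positive) = 0.5, so the number of positives S ~ Bin(10, 0.5).
Step 4: Two-sided exact p-value = sum of Bin(10,0.5) probabilities at or below the observed probability = 0.343750.
Step 5: alpha = 0.1. fail to reject H0.

n_eff = 10, pos = 3, neg = 7, p = 0.343750, fail to reject H0.


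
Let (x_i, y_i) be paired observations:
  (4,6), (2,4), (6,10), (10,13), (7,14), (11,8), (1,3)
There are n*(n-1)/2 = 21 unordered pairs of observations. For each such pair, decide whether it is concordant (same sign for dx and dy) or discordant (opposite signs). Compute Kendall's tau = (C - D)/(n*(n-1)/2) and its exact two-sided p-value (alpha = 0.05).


Step 1: Enumerate the 21 unordered pairs (i,j) with i<j and classify each by sign(x_j-x_i) * sign(y_j-y_i).
  (1,2):dx=-2,dy=-2->C; (1,3):dx=+2,dy=+4->C; (1,4):dx=+6,dy=+7->C; (1,5):dx=+3,dy=+8->C
  (1,6):dx=+7,dy=+2->C; (1,7):dx=-3,dy=-3->C; (2,3):dx=+4,dy=+6->C; (2,4):dx=+8,dy=+9->C
  (2,5):dx=+5,dy=+10->C; (2,6):dx=+9,dy=+4->C; (2,7):dx=-1,dy=-1->C; (3,4):dx=+4,dy=+3->C
  (3,5):dx=+1,dy=+4->C; (3,6):dx=+5,dy=-2->D; (3,7):dx=-5,dy=-7->C; (4,5):dx=-3,dy=+1->D
  (4,6):dx=+1,dy=-5->D; (4,7):dx=-9,dy=-10->C; (5,6):dx=+4,dy=-6->D; (5,7):dx=-6,dy=-11->C
  (6,7):dx=-10,dy=-5->C
Step 2: C = 17, D = 4, total pairs = 21.
Step 3: tau = (C - D)/(n(n-1)/2) = (17 - 4)/21 = 0.619048.
Step 4: Exact two-sided p-value (enumerate n! = 5040 permutations of y under H0): p = 0.069048.
Step 5: alpha = 0.05. fail to reject H0.

tau_b = 0.6190 (C=17, D=4), p = 0.069048, fail to reject H0.


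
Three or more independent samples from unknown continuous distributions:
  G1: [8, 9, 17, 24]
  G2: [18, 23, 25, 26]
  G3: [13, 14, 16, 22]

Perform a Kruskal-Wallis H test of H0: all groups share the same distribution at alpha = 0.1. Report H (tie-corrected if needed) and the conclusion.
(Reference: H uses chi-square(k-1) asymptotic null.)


Step 1: Combine all N = 12 observations and assign midranks.
sorted (value, group, rank): (8,G1,1), (9,G1,2), (13,G3,3), (14,G3,4), (16,G3,5), (17,G1,6), (18,G2,7), (22,G3,8), (23,G2,9), (24,G1,10), (25,G2,11), (26,G2,12)
Step 2: Sum ranks within each group.
R_1 = 19 (n_1 = 4)
R_2 = 39 (n_2 = 4)
R_3 = 20 (n_3 = 4)
Step 3: H = 12/(N(N+1)) * sum(R_i^2/n_i) - 3(N+1)
     = 12/(12*13) * (19^2/4 + 39^2/4 + 20^2/4) - 3*13
     = 0.076923 * 570.5 - 39
     = 4.884615.
Step 4: No ties, so H is used without correction.
Step 5: Under H0, H ~ chi^2(2); p-value = 0.086960.
Step 6: alpha = 0.1. reject H0.

H = 4.8846, df = 2, p = 0.086960, reject H0.


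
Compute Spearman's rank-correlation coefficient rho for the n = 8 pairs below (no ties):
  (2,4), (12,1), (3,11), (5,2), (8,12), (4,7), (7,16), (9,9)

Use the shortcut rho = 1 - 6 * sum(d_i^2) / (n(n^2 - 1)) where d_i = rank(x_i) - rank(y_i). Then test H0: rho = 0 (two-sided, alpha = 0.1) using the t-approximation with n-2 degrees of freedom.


Step 1: Rank x and y separately (midranks; no ties here).
rank(x): 2->1, 12->8, 3->2, 5->4, 8->6, 4->3, 7->5, 9->7
rank(y): 4->3, 1->1, 11->6, 2->2, 12->7, 7->4, 16->8, 9->5
Step 2: d_i = R_x(i) - R_y(i); compute d_i^2.
  (1-3)^2=4, (8-1)^2=49, (2-6)^2=16, (4-2)^2=4, (6-7)^2=1, (3-4)^2=1, (5-8)^2=9, (7-5)^2=4
sum(d^2) = 88.
Step 3: rho = 1 - 6*88 / (8*(8^2 - 1)) = 1 - 528/504 = -0.047619.
Step 4: Under H0, t = rho * sqrt((n-2)/(1-rho^2)) = -0.1168 ~ t(6).
Step 5: Two-sided p-value from the t-distribution with 6 df = 0.910849.
Step 6: alpha = 0.1. fail to reject H0.

rho = -0.0476, p = 0.910849, fail to reject H0 at alpha = 0.1.


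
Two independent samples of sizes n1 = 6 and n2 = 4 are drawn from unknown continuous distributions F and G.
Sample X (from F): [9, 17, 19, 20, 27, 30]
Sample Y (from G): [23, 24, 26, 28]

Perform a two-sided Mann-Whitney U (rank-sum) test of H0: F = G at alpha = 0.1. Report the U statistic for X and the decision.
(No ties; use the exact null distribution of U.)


Step 1: Combine and sort all 10 observations; assign midranks.
sorted (value, group): (9,X), (17,X), (19,X), (20,X), (23,Y), (24,Y), (26,Y), (27,X), (28,Y), (30,X)
ranks: 9->1, 17->2, 19->3, 20->4, 23->5, 24->6, 26->7, 27->8, 28->9, 30->10
Step 2: Rank sum for X: R1 = 1 + 2 + 3 + 4 + 8 + 10 = 28.
Step 3: U_X = R1 - n1(n1+1)/2 = 28 - 6*7/2 = 28 - 21 = 7.
       U_Y = n1*n2 - U_X = 24 - 7 = 17.
Step 4: No ties, so the exact null distribution of U (based on enumerating the C(10,6) = 210 equally likely rank assignments) gives the two-sided p-value.
Step 5: p-value = 0.352381; compare to alpha = 0.1. fail to reject H0.

U_X = 7, p = 0.352381, fail to reject H0 at alpha = 0.1.


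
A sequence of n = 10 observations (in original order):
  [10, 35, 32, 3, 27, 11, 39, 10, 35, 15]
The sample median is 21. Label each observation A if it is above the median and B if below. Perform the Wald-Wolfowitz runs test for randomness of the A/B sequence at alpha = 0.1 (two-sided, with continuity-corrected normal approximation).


Step 1: Compute median = 21; label A = above, B = below.
Labels in order: BAABABABAB  (n_A = 5, n_B = 5)
Step 2: Count runs R = 9.
Step 3: Under H0 (random ordering), E[R] = 2*n_A*n_B/(n_A+n_B) + 1 = 2*5*5/10 + 1 = 6.0000.
        Var[R] = 2*n_A*n_B*(2*n_A*n_B - n_A - n_B) / ((n_A+n_B)^2 * (n_A+n_B-1)) = 2000/900 = 2.2222.
        SD[R] = 1.4907.
Step 4: Continuity-corrected z = (R - 0.5 - E[R]) / SD[R] = (9 - 0.5 - 6.0000) / 1.4907 = 1.6771.
Step 5: Two-sided p-value via normal approximation = 2*(1 - Phi(|z|)) = 0.093533.
Step 6: alpha = 0.1. reject H0.

R = 9, z = 1.6771, p = 0.093533, reject H0.


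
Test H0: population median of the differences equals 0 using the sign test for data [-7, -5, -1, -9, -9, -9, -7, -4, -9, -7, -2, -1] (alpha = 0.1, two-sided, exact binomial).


Step 1: Discard zero differences. Original n = 12; n_eff = number of nonzero differences = 12.
Nonzero differences (with sign): -7, -5, -1, -9, -9, -9, -7, -4, -9, -7, -2, -1
Step 2: Count signs: positive = 0, negative = 12.
Step 3: Under H0: P(positive) = 0.5, so the number of positives S ~ Bin(12, 0.5).
Step 4: Two-sided exact p-value = sum of Bin(12,0.5) probabilities at or below the observed probability = 0.000488.
Step 5: alpha = 0.1. reject H0.

n_eff = 12, pos = 0, neg = 12, p = 0.000488, reject H0.


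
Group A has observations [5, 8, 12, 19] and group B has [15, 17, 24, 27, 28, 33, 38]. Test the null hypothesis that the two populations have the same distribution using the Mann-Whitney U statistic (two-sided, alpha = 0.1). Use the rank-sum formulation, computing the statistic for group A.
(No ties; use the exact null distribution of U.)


Step 1: Combine and sort all 11 observations; assign midranks.
sorted (value, group): (5,X), (8,X), (12,X), (15,Y), (17,Y), (19,X), (24,Y), (27,Y), (28,Y), (33,Y), (38,Y)
ranks: 5->1, 8->2, 12->3, 15->4, 17->5, 19->6, 24->7, 27->8, 28->9, 33->10, 38->11
Step 2: Rank sum for X: R1 = 1 + 2 + 3 + 6 = 12.
Step 3: U_X = R1 - n1(n1+1)/2 = 12 - 4*5/2 = 12 - 10 = 2.
       U_Y = n1*n2 - U_X = 28 - 2 = 26.
Step 4: No ties, so the exact null distribution of U (based on enumerating the C(11,4) = 330 equally likely rank assignments) gives the two-sided p-value.
Step 5: p-value = 0.024242; compare to alpha = 0.1. reject H0.

U_X = 2, p = 0.024242, reject H0 at alpha = 0.1.


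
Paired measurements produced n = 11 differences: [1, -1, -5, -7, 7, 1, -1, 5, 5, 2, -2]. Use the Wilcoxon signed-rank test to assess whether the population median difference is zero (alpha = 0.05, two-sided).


Step 1: Drop any zero differences (none here) and take |d_i|.
|d| = [1, 1, 5, 7, 7, 1, 1, 5, 5, 2, 2]
Step 2: Midrank |d_i| (ties get averaged ranks).
ranks: |1|->2.5, |1|->2.5, |5|->8, |7|->10.5, |7|->10.5, |1|->2.5, |1|->2.5, |5|->8, |5|->8, |2|->5.5, |2|->5.5
Step 3: Attach original signs; sum ranks with positive sign and with negative sign.
W+ = 2.5 + 10.5 + 2.5 + 8 + 8 + 5.5 = 37
W- = 2.5 + 8 + 10.5 + 2.5 + 5.5 = 29
(Check: W+ + W- = 66 should equal n(n+1)/2 = 66.)
Step 4: Test statistic W = min(W+, W-) = 29.
Step 5: Ties in |d|, so use the tie-corrected normal approximation.
        E[W] = n(n+1)/4 = 11*12/4 = 33.
        Tie groups: |d|=1 (t=4), |d|=2 (t=2), |d|=5 (t=3), |d|=7 (t=2); sum(t^3 - t) = 96.
        Var[W] = n(n+1)(2n+1)/24 - sum(t^3-t)/48 = 3036/24 - 96/48 = 124.5.
        z = (W - E[W]) / sqrt(Var[W]) = (29 - 33) / 11.1580 = -0.3585.
        Two-sided p = 2*Phi(z) = 0.719978.
Step 6: alpha = 0.05. fail to reject H0.

W+ = 37, W- = 29, W = min = 29, p = 0.719978, fail to reject H0.


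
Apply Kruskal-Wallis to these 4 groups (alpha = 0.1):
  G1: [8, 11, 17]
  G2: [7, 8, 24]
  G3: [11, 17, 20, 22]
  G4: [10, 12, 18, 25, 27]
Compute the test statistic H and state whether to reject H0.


Step 1: Combine all N = 15 observations and assign midranks.
sorted (value, group, rank): (7,G2,1), (8,G1,2.5), (8,G2,2.5), (10,G4,4), (11,G1,5.5), (11,G3,5.5), (12,G4,7), (17,G1,8.5), (17,G3,8.5), (18,G4,10), (20,G3,11), (22,G3,12), (24,G2,13), (25,G4,14), (27,G4,15)
Step 2: Sum ranks within each group.
R_1 = 16.5 (n_1 = 3)
R_2 = 16.5 (n_2 = 3)
R_3 = 37 (n_3 = 4)
R_4 = 50 (n_4 = 5)
Step 3: H = 12/(N(N+1)) * sum(R_i^2/n_i) - 3(N+1)
     = 12/(15*16) * (16.5^2/3 + 16.5^2/3 + 37^2/4 + 50^2/5) - 3*16
     = 0.050000 * 1023.75 - 48
     = 3.187500.
Step 4: Ties present; correction factor C = 1 - 18/(15^3 - 15) = 0.994643. Corrected H = 3.187500 / 0.994643 = 3.204668.
Step 5: Under H0, H ~ chi^2(3); p-value = 0.361133.
Step 6: alpha = 0.1. fail to reject H0.

H = 3.2047, df = 3, p = 0.361133, fail to reject H0.


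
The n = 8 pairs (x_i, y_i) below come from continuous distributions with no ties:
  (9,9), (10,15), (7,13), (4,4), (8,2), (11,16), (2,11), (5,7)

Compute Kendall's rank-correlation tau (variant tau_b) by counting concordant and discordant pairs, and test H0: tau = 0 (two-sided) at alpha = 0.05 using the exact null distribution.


Step 1: Enumerate the 28 unordered pairs (i,j) with i<j and classify each by sign(x_j-x_i) * sign(y_j-y_i).
  (1,2):dx=+1,dy=+6->C; (1,3):dx=-2,dy=+4->D; (1,4):dx=-5,dy=-5->C; (1,5):dx=-1,dy=-7->C
  (1,6):dx=+2,dy=+7->C; (1,7):dx=-7,dy=+2->D; (1,8):dx=-4,dy=-2->C; (2,3):dx=-3,dy=-2->C
  (2,4):dx=-6,dy=-11->C; (2,5):dx=-2,dy=-13->C; (2,6):dx=+1,dy=+1->C; (2,7):dx=-8,dy=-4->C
  (2,8):dx=-5,dy=-8->C; (3,4):dx=-3,dy=-9->C; (3,5):dx=+1,dy=-11->D; (3,6):dx=+4,dy=+3->C
  (3,7):dx=-5,dy=-2->C; (3,8):dx=-2,dy=-6->C; (4,5):dx=+4,dy=-2->D; (4,6):dx=+7,dy=+12->C
  (4,7):dx=-2,dy=+7->D; (4,8):dx=+1,dy=+3->C; (5,6):dx=+3,dy=+14->C; (5,7):dx=-6,dy=+9->D
  (5,8):dx=-3,dy=+5->D; (6,7):dx=-9,dy=-5->C; (6,8):dx=-6,dy=-9->C; (7,8):dx=+3,dy=-4->D
Step 2: C = 20, D = 8, total pairs = 28.
Step 3: tau = (C - D)/(n(n-1)/2) = (20 - 8)/28 = 0.428571.
Step 4: Exact two-sided p-value (enumerate n! = 40320 permutations of y under H0): p = 0.178869.
Step 5: alpha = 0.05. fail to reject H0.

tau_b = 0.4286 (C=20, D=8), p = 0.178869, fail to reject H0.


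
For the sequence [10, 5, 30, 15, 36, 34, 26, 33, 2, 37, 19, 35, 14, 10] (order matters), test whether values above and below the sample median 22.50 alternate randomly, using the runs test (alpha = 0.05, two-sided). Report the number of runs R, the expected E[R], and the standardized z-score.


Step 1: Compute median = 22.50; label A = above, B = below.
Labels in order: BBABAAAABABABB  (n_A = 7, n_B = 7)
Step 2: Count runs R = 9.
Step 3: Under H0 (random ordering), E[R] = 2*n_A*n_B/(n_A+n_B) + 1 = 2*7*7/14 + 1 = 8.0000.
        Var[R] = 2*n_A*n_B*(2*n_A*n_B - n_A - n_B) / ((n_A+n_B)^2 * (n_A+n_B-1)) = 8232/2548 = 3.2308.
        SD[R] = 1.7974.
Step 4: Continuity-corrected z = (R - 0.5 - E[R]) / SD[R] = (9 - 0.5 - 8.0000) / 1.7974 = 0.2782.
Step 5: Two-sided p-value via normal approximation = 2*(1 - Phi(|z|)) = 0.780879.
Step 6: alpha = 0.05. fail to reject H0.

R = 9, z = 0.2782, p = 0.780879, fail to reject H0.


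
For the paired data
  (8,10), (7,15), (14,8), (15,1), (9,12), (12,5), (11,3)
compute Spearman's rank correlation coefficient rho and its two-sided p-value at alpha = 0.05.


Step 1: Rank x and y separately (midranks; no ties here).
rank(x): 8->2, 7->1, 14->6, 15->7, 9->3, 12->5, 11->4
rank(y): 10->5, 15->7, 8->4, 1->1, 12->6, 5->3, 3->2
Step 2: d_i = R_x(i) - R_y(i); compute d_i^2.
  (2-5)^2=9, (1-7)^2=36, (6-4)^2=4, (7-1)^2=36, (3-6)^2=9, (5-3)^2=4, (4-2)^2=4
sum(d^2) = 102.
Step 3: rho = 1 - 6*102 / (7*(7^2 - 1)) = 1 - 612/336 = -0.821429.
Step 4: Under H0, t = rho * sqrt((n-2)/(1-rho^2)) = -3.2206 ~ t(5).
Step 5: Two-sided p-value from the t-distribution with 5 df = 0.023449.
Step 6: alpha = 0.05. reject H0.

rho = -0.8214, p = 0.023449, reject H0 at alpha = 0.05.


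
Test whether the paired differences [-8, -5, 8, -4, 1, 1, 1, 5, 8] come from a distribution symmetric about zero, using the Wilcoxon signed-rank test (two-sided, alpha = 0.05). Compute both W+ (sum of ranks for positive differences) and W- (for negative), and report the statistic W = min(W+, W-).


Step 1: Drop any zero differences (none here) and take |d_i|.
|d| = [8, 5, 8, 4, 1, 1, 1, 5, 8]
Step 2: Midrank |d_i| (ties get averaged ranks).
ranks: |8|->8, |5|->5.5, |8|->8, |4|->4, |1|->2, |1|->2, |1|->2, |5|->5.5, |8|->8
Step 3: Attach original signs; sum ranks with positive sign and with negative sign.
W+ = 8 + 2 + 2 + 2 + 5.5 + 8 = 27.5
W- = 8 + 5.5 + 4 = 17.5
(Check: W+ + W- = 45 should equal n(n+1)/2 = 45.)
Step 4: Test statistic W = min(W+, W-) = 17.5.
Step 5: Ties in |d|, so use the tie-corrected normal approximation.
        E[W] = n(n+1)/4 = 9*10/4 = 22.5.
        Tie groups: |d|=1 (t=3), |d|=5 (t=2), |d|=8 (t=3); sum(t^3 - t) = 54.
        Var[W] = n(n+1)(2n+1)/24 - sum(t^3-t)/48 = 1710/24 - 54/48 = 70.125.
        z = (W - E[W]) / sqrt(Var[W]) = (17.5 - 22.5) / 8.3741 = -0.5971.
        Two-sided p = 2*Phi(z) = 0.550453.
Step 6: alpha = 0.05. fail to reject H0.

W+ = 27.5, W- = 17.5, W = min = 17.5, p = 0.550453, fail to reject H0.


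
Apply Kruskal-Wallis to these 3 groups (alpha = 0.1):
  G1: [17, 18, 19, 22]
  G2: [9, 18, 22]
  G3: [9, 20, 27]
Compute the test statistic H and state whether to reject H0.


Step 1: Combine all N = 10 observations and assign midranks.
sorted (value, group, rank): (9,G2,1.5), (9,G3,1.5), (17,G1,3), (18,G1,4.5), (18,G2,4.5), (19,G1,6), (20,G3,7), (22,G1,8.5), (22,G2,8.5), (27,G3,10)
Step 2: Sum ranks within each group.
R_1 = 22 (n_1 = 4)
R_2 = 14.5 (n_2 = 3)
R_3 = 18.5 (n_3 = 3)
Step 3: H = 12/(N(N+1)) * sum(R_i^2/n_i) - 3(N+1)
     = 12/(10*11) * (22^2/4 + 14.5^2/3 + 18.5^2/3) - 3*11
     = 0.109091 * 305.167 - 33
     = 0.290909.
Step 4: Ties present; correction factor C = 1 - 18/(10^3 - 10) = 0.981818. Corrected H = 0.290909 / 0.981818 = 0.296296.
Step 5: Under H0, H ~ chi^2(2); p-value = 0.862303.
Step 6: alpha = 0.1. fail to reject H0.

H = 0.2963, df = 2, p = 0.862303, fail to reject H0.


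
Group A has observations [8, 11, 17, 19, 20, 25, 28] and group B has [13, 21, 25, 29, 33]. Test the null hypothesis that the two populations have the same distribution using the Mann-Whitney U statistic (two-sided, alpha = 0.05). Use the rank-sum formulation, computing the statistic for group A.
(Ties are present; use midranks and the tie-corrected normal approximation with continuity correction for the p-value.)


Step 1: Combine and sort all 12 observations; assign midranks.
sorted (value, group): (8,X), (11,X), (13,Y), (17,X), (19,X), (20,X), (21,Y), (25,X), (25,Y), (28,X), (29,Y), (33,Y)
ranks: 8->1, 11->2, 13->3, 17->4, 19->5, 20->6, 21->7, 25->8.5, 25->8.5, 28->10, 29->11, 33->12
Step 2: Rank sum for X: R1 = 1 + 2 + 4 + 5 + 6 + 8.5 + 10 = 36.5.
Step 3: U_X = R1 - n1(n1+1)/2 = 36.5 - 7*8/2 = 36.5 - 28 = 8.5.
       U_Y = n1*n2 - U_X = 35 - 8.5 = 26.5.
Step 4: Ties are present, so use the tie-corrected normal approximation (with continuity correction) for the p-value.
Step 5: p-value = 0.166721; compare to alpha = 0.05. fail to reject H0.

U_X = 8.5, p = 0.166721, fail to reject H0 at alpha = 0.05.


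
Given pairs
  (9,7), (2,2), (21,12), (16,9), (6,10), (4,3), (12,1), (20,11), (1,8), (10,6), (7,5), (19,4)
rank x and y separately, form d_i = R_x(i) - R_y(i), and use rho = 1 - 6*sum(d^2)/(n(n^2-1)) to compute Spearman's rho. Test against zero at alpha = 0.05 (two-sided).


Step 1: Rank x and y separately (midranks; no ties here).
rank(x): 9->6, 2->2, 21->12, 16->9, 6->4, 4->3, 12->8, 20->11, 1->1, 10->7, 7->5, 19->10
rank(y): 7->7, 2->2, 12->12, 9->9, 10->10, 3->3, 1->1, 11->11, 8->8, 6->6, 5->5, 4->4
Step 2: d_i = R_x(i) - R_y(i); compute d_i^2.
  (6-7)^2=1, (2-2)^2=0, (12-12)^2=0, (9-9)^2=0, (4-10)^2=36, (3-3)^2=0, (8-1)^2=49, (11-11)^2=0, (1-8)^2=49, (7-6)^2=1, (5-5)^2=0, (10-4)^2=36
sum(d^2) = 172.
Step 3: rho = 1 - 6*172 / (12*(12^2 - 1)) = 1 - 1032/1716 = 0.398601.
Step 4: Under H0, t = rho * sqrt((n-2)/(1-rho^2)) = 1.3744 ~ t(10).
Step 5: Two-sided p-value from the t-distribution with 10 df = 0.199335.
Step 6: alpha = 0.05. fail to reject H0.

rho = 0.3986, p = 0.199335, fail to reject H0 at alpha = 0.05.


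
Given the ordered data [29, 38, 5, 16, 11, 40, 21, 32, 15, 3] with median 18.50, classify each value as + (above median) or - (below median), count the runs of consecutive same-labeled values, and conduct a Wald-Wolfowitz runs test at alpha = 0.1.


Step 1: Compute median = 18.50; label A = above, B = below.
Labels in order: AABBBAAABB  (n_A = 5, n_B = 5)
Step 2: Count runs R = 4.
Step 3: Under H0 (random ordering), E[R] = 2*n_A*n_B/(n_A+n_B) + 1 = 2*5*5/10 + 1 = 6.0000.
        Var[R] = 2*n_A*n_B*(2*n_A*n_B - n_A - n_B) / ((n_A+n_B)^2 * (n_A+n_B-1)) = 2000/900 = 2.2222.
        SD[R] = 1.4907.
Step 4: Continuity-corrected z = (R + 0.5 - E[R]) / SD[R] = (4 + 0.5 - 6.0000) / 1.4907 = -1.0062.
Step 5: Two-sided p-value via normal approximation = 2*(1 - Phi(|z|)) = 0.314305.
Step 6: alpha = 0.1. fail to reject H0.

R = 4, z = -1.0062, p = 0.314305, fail to reject H0.


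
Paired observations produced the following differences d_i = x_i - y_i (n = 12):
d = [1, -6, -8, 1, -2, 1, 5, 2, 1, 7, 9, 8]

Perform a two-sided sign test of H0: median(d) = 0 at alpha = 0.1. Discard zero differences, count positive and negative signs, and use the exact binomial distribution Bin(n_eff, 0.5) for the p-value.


Step 1: Discard zero differences. Original n = 12; n_eff = number of nonzero differences = 12.
Nonzero differences (with sign): +1, -6, -8, +1, -2, +1, +5, +2, +1, +7, +9, +8
Step 2: Count signs: positive = 9, negative = 3.
Step 3: Under H0: P(positive) = 0.5, so the number of positives S ~ Bin(12, 0.5).
Step 4: Two-sided exact p-value = sum of Bin(12,0.5) probabilities at or below the observed probability = 0.145996.
Step 5: alpha = 0.1. fail to reject H0.

n_eff = 12, pos = 9, neg = 3, p = 0.145996, fail to reject H0.


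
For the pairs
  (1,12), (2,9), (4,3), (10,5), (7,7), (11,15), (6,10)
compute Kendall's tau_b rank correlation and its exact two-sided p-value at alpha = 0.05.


Step 1: Enumerate the 21 unordered pairs (i,j) with i<j and classify each by sign(x_j-x_i) * sign(y_j-y_i).
  (1,2):dx=+1,dy=-3->D; (1,3):dx=+3,dy=-9->D; (1,4):dx=+9,dy=-7->D; (1,5):dx=+6,dy=-5->D
  (1,6):dx=+10,dy=+3->C; (1,7):dx=+5,dy=-2->D; (2,3):dx=+2,dy=-6->D; (2,4):dx=+8,dy=-4->D
  (2,5):dx=+5,dy=-2->D; (2,6):dx=+9,dy=+6->C; (2,7):dx=+4,dy=+1->C; (3,4):dx=+6,dy=+2->C
  (3,5):dx=+3,dy=+4->C; (3,6):dx=+7,dy=+12->C; (3,7):dx=+2,dy=+7->C; (4,5):dx=-3,dy=+2->D
  (4,6):dx=+1,dy=+10->C; (4,7):dx=-4,dy=+5->D; (5,6):dx=+4,dy=+8->C; (5,7):dx=-1,dy=+3->D
  (6,7):dx=-5,dy=-5->C
Step 2: C = 10, D = 11, total pairs = 21.
Step 3: tau = (C - D)/(n(n-1)/2) = (10 - 11)/21 = -0.047619.
Step 4: Exact two-sided p-value (enumerate n! = 5040 permutations of y under H0): p = 1.000000.
Step 5: alpha = 0.05. fail to reject H0.

tau_b = -0.0476 (C=10, D=11), p = 1.000000, fail to reject H0.


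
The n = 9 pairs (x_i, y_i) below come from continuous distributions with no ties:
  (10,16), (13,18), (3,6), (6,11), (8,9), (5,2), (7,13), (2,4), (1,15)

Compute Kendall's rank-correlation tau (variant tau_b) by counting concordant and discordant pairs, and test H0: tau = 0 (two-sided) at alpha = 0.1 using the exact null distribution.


Step 1: Enumerate the 36 unordered pairs (i,j) with i<j and classify each by sign(x_j-x_i) * sign(y_j-y_i).
  (1,2):dx=+3,dy=+2->C; (1,3):dx=-7,dy=-10->C; (1,4):dx=-4,dy=-5->C; (1,5):dx=-2,dy=-7->C
  (1,6):dx=-5,dy=-14->C; (1,7):dx=-3,dy=-3->C; (1,8):dx=-8,dy=-12->C; (1,9):dx=-9,dy=-1->C
  (2,3):dx=-10,dy=-12->C; (2,4):dx=-7,dy=-7->C; (2,5):dx=-5,dy=-9->C; (2,6):dx=-8,dy=-16->C
  (2,7):dx=-6,dy=-5->C; (2,8):dx=-11,dy=-14->C; (2,9):dx=-12,dy=-3->C; (3,4):dx=+3,dy=+5->C
  (3,5):dx=+5,dy=+3->C; (3,6):dx=+2,dy=-4->D; (3,7):dx=+4,dy=+7->C; (3,8):dx=-1,dy=-2->C
  (3,9):dx=-2,dy=+9->D; (4,5):dx=+2,dy=-2->D; (4,6):dx=-1,dy=-9->C; (4,7):dx=+1,dy=+2->C
  (4,8):dx=-4,dy=-7->C; (4,9):dx=-5,dy=+4->D; (5,6):dx=-3,dy=-7->C; (5,7):dx=-1,dy=+4->D
  (5,8):dx=-6,dy=-5->C; (5,9):dx=-7,dy=+6->D; (6,7):dx=+2,dy=+11->C; (6,8):dx=-3,dy=+2->D
  (6,9):dx=-4,dy=+13->D; (7,8):dx=-5,dy=-9->C; (7,9):dx=-6,dy=+2->D; (8,9):dx=-1,dy=+11->D
Step 2: C = 26, D = 10, total pairs = 36.
Step 3: tau = (C - D)/(n(n-1)/2) = (26 - 10)/36 = 0.444444.
Step 4: Exact two-sided p-value (enumerate n! = 362880 permutations of y under H0): p = 0.119439.
Step 5: alpha = 0.1. fail to reject H0.

tau_b = 0.4444 (C=26, D=10), p = 0.119439, fail to reject H0.


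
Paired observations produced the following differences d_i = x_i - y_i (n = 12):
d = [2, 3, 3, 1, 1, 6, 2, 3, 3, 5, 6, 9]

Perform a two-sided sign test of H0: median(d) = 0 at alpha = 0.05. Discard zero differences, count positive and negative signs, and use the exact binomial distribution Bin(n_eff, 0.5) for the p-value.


Step 1: Discard zero differences. Original n = 12; n_eff = number of nonzero differences = 12.
Nonzero differences (with sign): +2, +3, +3, +1, +1, +6, +2, +3, +3, +5, +6, +9
Step 2: Count signs: positive = 12, negative = 0.
Step 3: Under H0: P(positive) = 0.5, so the number of positives S ~ Bin(12, 0.5).
Step 4: Two-sided exact p-value = sum of Bin(12,0.5) probabilities at or below the observed probability = 0.000488.
Step 5: alpha = 0.05. reject H0.

n_eff = 12, pos = 12, neg = 0, p = 0.000488, reject H0.


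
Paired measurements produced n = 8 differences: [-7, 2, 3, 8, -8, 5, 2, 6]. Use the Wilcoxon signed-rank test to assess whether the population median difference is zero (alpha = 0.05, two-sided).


Step 1: Drop any zero differences (none here) and take |d_i|.
|d| = [7, 2, 3, 8, 8, 5, 2, 6]
Step 2: Midrank |d_i| (ties get averaged ranks).
ranks: |7|->6, |2|->1.5, |3|->3, |8|->7.5, |8|->7.5, |5|->4, |2|->1.5, |6|->5
Step 3: Attach original signs; sum ranks with positive sign and with negative sign.
W+ = 1.5 + 3 + 7.5 + 4 + 1.5 + 5 = 22.5
W- = 6 + 7.5 = 13.5
(Check: W+ + W- = 36 should equal n(n+1)/2 = 36.)
Step 4: Test statistic W = min(W+, W-) = 13.5.
Step 5: Ties in |d|, so use the tie-corrected normal approximation.
        E[W] = n(n+1)/4 = 8*9/4 = 18.
        Tie groups: |d|=2 (t=2), |d|=8 (t=2); sum(t^3 - t) = 12.
        Var[W] = n(n+1)(2n+1)/24 - sum(t^3-t)/48 = 1224/24 - 12/48 = 50.75.
        z = (W - E[W]) / sqrt(Var[W]) = (13.5 - 18) / 7.1239 = -0.6317.
        Two-sided p = 2*Phi(z) = 0.527599.
Step 6: alpha = 0.05. fail to reject H0.

W+ = 22.5, W- = 13.5, W = min = 13.5, p = 0.527599, fail to reject H0.


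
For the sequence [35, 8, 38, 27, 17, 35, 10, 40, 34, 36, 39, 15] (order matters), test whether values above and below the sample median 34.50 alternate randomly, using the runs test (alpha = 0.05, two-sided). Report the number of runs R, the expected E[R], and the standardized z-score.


Step 1: Compute median = 34.50; label A = above, B = below.
Labels in order: ABABBABABAAB  (n_A = 6, n_B = 6)
Step 2: Count runs R = 10.
Step 3: Under H0 (random ordering), E[R] = 2*n_A*n_B/(n_A+n_B) + 1 = 2*6*6/12 + 1 = 7.0000.
        Var[R] = 2*n_A*n_B*(2*n_A*n_B - n_A - n_B) / ((n_A+n_B)^2 * (n_A+n_B-1)) = 4320/1584 = 2.7273.
        SD[R] = 1.6514.
Step 4: Continuity-corrected z = (R - 0.5 - E[R]) / SD[R] = (10 - 0.5 - 7.0000) / 1.6514 = 1.5138.
Step 5: Two-sided p-value via normal approximation = 2*(1 - Phi(|z|)) = 0.130070.
Step 6: alpha = 0.05. fail to reject H0.

R = 10, z = 1.5138, p = 0.130070, fail to reject H0.


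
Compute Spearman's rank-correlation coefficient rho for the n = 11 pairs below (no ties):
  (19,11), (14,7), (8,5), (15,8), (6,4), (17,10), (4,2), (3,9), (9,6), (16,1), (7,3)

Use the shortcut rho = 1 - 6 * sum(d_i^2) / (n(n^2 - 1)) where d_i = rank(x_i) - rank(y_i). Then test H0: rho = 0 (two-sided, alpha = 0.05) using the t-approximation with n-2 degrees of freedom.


Step 1: Rank x and y separately (midranks; no ties here).
rank(x): 19->11, 14->7, 8->5, 15->8, 6->3, 17->10, 4->2, 3->1, 9->6, 16->9, 7->4
rank(y): 11->11, 7->7, 5->5, 8->8, 4->4, 10->10, 2->2, 9->9, 6->6, 1->1, 3->3
Step 2: d_i = R_x(i) - R_y(i); compute d_i^2.
  (11-11)^2=0, (7-7)^2=0, (5-5)^2=0, (8-8)^2=0, (3-4)^2=1, (10-10)^2=0, (2-2)^2=0, (1-9)^2=64, (6-6)^2=0, (9-1)^2=64, (4-3)^2=1
sum(d^2) = 130.
Step 3: rho = 1 - 6*130 / (11*(11^2 - 1)) = 1 - 780/1320 = 0.409091.
Step 4: Under H0, t = rho * sqrt((n-2)/(1-rho^2)) = 1.3450 ~ t(9).
Step 5: Two-sided p-value from the t-distribution with 9 df = 0.211545.
Step 6: alpha = 0.05. fail to reject H0.

rho = 0.4091, p = 0.211545, fail to reject H0 at alpha = 0.05.


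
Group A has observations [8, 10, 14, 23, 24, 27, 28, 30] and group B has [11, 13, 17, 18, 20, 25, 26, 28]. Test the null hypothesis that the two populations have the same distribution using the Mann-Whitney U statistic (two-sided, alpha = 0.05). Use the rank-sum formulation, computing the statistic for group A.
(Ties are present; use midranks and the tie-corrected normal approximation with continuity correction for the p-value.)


Step 1: Combine and sort all 16 observations; assign midranks.
sorted (value, group): (8,X), (10,X), (11,Y), (13,Y), (14,X), (17,Y), (18,Y), (20,Y), (23,X), (24,X), (25,Y), (26,Y), (27,X), (28,X), (28,Y), (30,X)
ranks: 8->1, 10->2, 11->3, 13->4, 14->5, 17->6, 18->7, 20->8, 23->9, 24->10, 25->11, 26->12, 27->13, 28->14.5, 28->14.5, 30->16
Step 2: Rank sum for X: R1 = 1 + 2 + 5 + 9 + 10 + 13 + 14.5 + 16 = 70.5.
Step 3: U_X = R1 - n1(n1+1)/2 = 70.5 - 8*9/2 = 70.5 - 36 = 34.5.
       U_Y = n1*n2 - U_X = 64 - 34.5 = 29.5.
Step 4: Ties are present, so use the tie-corrected normal approximation (with continuity correction) for the p-value.
Step 5: p-value = 0.833514; compare to alpha = 0.05. fail to reject H0.

U_X = 34.5, p = 0.833514, fail to reject H0 at alpha = 0.05.


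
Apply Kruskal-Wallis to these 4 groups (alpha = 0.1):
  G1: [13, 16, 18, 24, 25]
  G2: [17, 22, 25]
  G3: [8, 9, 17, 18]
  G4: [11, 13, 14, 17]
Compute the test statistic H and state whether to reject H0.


Step 1: Combine all N = 16 observations and assign midranks.
sorted (value, group, rank): (8,G3,1), (9,G3,2), (11,G4,3), (13,G1,4.5), (13,G4,4.5), (14,G4,6), (16,G1,7), (17,G2,9), (17,G3,9), (17,G4,9), (18,G1,11.5), (18,G3,11.5), (22,G2,13), (24,G1,14), (25,G1,15.5), (25,G2,15.5)
Step 2: Sum ranks within each group.
R_1 = 52.5 (n_1 = 5)
R_2 = 37.5 (n_2 = 3)
R_3 = 23.5 (n_3 = 4)
R_4 = 22.5 (n_4 = 4)
Step 3: H = 12/(N(N+1)) * sum(R_i^2/n_i) - 3(N+1)
     = 12/(16*17) * (52.5^2/5 + 37.5^2/3 + 23.5^2/4 + 22.5^2/4) - 3*17
     = 0.044118 * 1284.62 - 51
     = 5.674632.
Step 4: Ties present; correction factor C = 1 - 42/(16^3 - 16) = 0.989706. Corrected H = 5.674632 / 0.989706 = 5.733655.
Step 5: Under H0, H ~ chi^2(3); p-value = 0.125312.
Step 6: alpha = 0.1. fail to reject H0.

H = 5.7337, df = 3, p = 0.125312, fail to reject H0.


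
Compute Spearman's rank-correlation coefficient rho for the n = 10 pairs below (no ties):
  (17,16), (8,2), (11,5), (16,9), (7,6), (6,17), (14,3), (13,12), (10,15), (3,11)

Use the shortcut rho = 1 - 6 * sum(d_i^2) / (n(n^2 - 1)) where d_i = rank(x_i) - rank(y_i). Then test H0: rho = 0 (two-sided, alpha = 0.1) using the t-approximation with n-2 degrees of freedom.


Step 1: Rank x and y separately (midranks; no ties here).
rank(x): 17->10, 8->4, 11->6, 16->9, 7->3, 6->2, 14->8, 13->7, 10->5, 3->1
rank(y): 16->9, 2->1, 5->3, 9->5, 6->4, 17->10, 3->2, 12->7, 15->8, 11->6
Step 2: d_i = R_x(i) - R_y(i); compute d_i^2.
  (10-9)^2=1, (4-1)^2=9, (6-3)^2=9, (9-5)^2=16, (3-4)^2=1, (2-10)^2=64, (8-2)^2=36, (7-7)^2=0, (5-8)^2=9, (1-6)^2=25
sum(d^2) = 170.
Step 3: rho = 1 - 6*170 / (10*(10^2 - 1)) = 1 - 1020/990 = -0.030303.
Step 4: Under H0, t = rho * sqrt((n-2)/(1-rho^2)) = -0.0857 ~ t(8).
Step 5: Two-sided p-value from the t-distribution with 8 df = 0.933773.
Step 6: alpha = 0.1. fail to reject H0.

rho = -0.0303, p = 0.933773, fail to reject H0 at alpha = 0.1.


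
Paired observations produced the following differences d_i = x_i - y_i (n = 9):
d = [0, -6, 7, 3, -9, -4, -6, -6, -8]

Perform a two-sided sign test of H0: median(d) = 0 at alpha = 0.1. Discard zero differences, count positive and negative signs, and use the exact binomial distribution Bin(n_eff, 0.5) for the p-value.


Step 1: Discard zero differences. Original n = 9; n_eff = number of nonzero differences = 8.
Nonzero differences (with sign): -6, +7, +3, -9, -4, -6, -6, -8
Step 2: Count signs: positive = 2, negative = 6.
Step 3: Under H0: P(positive) = 0.5, so the number of positives S ~ Bin(8, 0.5).
Step 4: Two-sided exact p-value = sum of Bin(8,0.5) probabilities at or below the observed probability = 0.289062.
Step 5: alpha = 0.1. fail to reject H0.

n_eff = 8, pos = 2, neg = 6, p = 0.289062, fail to reject H0.


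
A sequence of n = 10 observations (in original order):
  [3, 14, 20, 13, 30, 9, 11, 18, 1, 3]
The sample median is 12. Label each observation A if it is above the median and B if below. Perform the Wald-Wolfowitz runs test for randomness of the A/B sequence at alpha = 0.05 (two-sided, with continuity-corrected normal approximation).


Step 1: Compute median = 12; label A = above, B = below.
Labels in order: BAAAABBABB  (n_A = 5, n_B = 5)
Step 2: Count runs R = 5.
Step 3: Under H0 (random ordering), E[R] = 2*n_A*n_B/(n_A+n_B) + 1 = 2*5*5/10 + 1 = 6.0000.
        Var[R] = 2*n_A*n_B*(2*n_A*n_B - n_A - n_B) / ((n_A+n_B)^2 * (n_A+n_B-1)) = 2000/900 = 2.2222.
        SD[R] = 1.4907.
Step 4: Continuity-corrected z = (R + 0.5 - E[R]) / SD[R] = (5 + 0.5 - 6.0000) / 1.4907 = -0.3354.
Step 5: Two-sided p-value via normal approximation = 2*(1 - Phi(|z|)) = 0.737316.
Step 6: alpha = 0.05. fail to reject H0.

R = 5, z = -0.3354, p = 0.737316, fail to reject H0.


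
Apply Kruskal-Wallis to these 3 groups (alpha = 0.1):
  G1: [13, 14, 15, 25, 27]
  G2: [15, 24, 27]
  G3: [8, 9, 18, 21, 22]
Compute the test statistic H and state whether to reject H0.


Step 1: Combine all N = 13 observations and assign midranks.
sorted (value, group, rank): (8,G3,1), (9,G3,2), (13,G1,3), (14,G1,4), (15,G1,5.5), (15,G2,5.5), (18,G3,7), (21,G3,8), (22,G3,9), (24,G2,10), (25,G1,11), (27,G1,12.5), (27,G2,12.5)
Step 2: Sum ranks within each group.
R_1 = 36 (n_1 = 5)
R_2 = 28 (n_2 = 3)
R_3 = 27 (n_3 = 5)
Step 3: H = 12/(N(N+1)) * sum(R_i^2/n_i) - 3(N+1)
     = 12/(13*14) * (36^2/5 + 28^2/3 + 27^2/5) - 3*14
     = 0.065934 * 666.333 - 42
     = 1.934066.
Step 4: Ties present; correction factor C = 1 - 12/(13^3 - 13) = 0.994505. Corrected H = 1.934066 / 0.994505 = 1.944751.
Step 5: Under H0, H ~ chi^2(2); p-value = 0.378184.
Step 6: alpha = 0.1. fail to reject H0.

H = 1.9448, df = 2, p = 0.378184, fail to reject H0.


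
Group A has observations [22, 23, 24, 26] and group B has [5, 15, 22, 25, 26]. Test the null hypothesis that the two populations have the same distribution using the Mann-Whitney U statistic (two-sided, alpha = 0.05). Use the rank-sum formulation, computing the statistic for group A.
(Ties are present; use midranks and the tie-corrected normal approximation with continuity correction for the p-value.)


Step 1: Combine and sort all 9 observations; assign midranks.
sorted (value, group): (5,Y), (15,Y), (22,X), (22,Y), (23,X), (24,X), (25,Y), (26,X), (26,Y)
ranks: 5->1, 15->2, 22->3.5, 22->3.5, 23->5, 24->6, 25->7, 26->8.5, 26->8.5
Step 2: Rank sum for X: R1 = 3.5 + 5 + 6 + 8.5 = 23.
Step 3: U_X = R1 - n1(n1+1)/2 = 23 - 4*5/2 = 23 - 10 = 13.
       U_Y = n1*n2 - U_X = 20 - 13 = 7.
Step 4: Ties are present, so use the tie-corrected normal approximation (with continuity correction) for the p-value.
Step 5: p-value = 0.536878; compare to alpha = 0.05. fail to reject H0.

U_X = 13, p = 0.536878, fail to reject H0 at alpha = 0.05.
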